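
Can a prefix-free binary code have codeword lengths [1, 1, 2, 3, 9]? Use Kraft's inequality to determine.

Kraft inequality: Σ 2^(-l_i) ≤ 1 for prefix-free code
Calculating: 2^(-1) + 2^(-1) + 2^(-2) + 2^(-3) + 2^(-9)
= 0.5 + 0.5 + 0.25 + 0.125 + 0.001953125
= 1.3770
Since 1.3770 > 1, prefix-free code does not exist


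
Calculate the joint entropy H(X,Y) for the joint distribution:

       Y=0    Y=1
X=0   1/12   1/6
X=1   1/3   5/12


H(X,Y) = -Σ p(x,y) log₂ p(x,y)
  p(0,0)=1/12: -0.0833 × log₂(0.0833) = 0.2987
  p(0,1)=1/6: -0.1667 × log₂(0.1667) = 0.4308
  p(1,0)=1/3: -0.3333 × log₂(0.3333) = 0.5283
  p(1,1)=5/12: -0.4167 × log₂(0.4167) = 0.5263
H(X,Y) = 1.7842 bits


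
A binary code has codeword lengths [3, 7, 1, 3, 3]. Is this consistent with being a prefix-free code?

Kraft inequality: Σ 2^(-l_i) ≤ 1 for prefix-free code
Calculating: 2^(-3) + 2^(-7) + 2^(-1) + 2^(-3) + 2^(-3)
= 0.125 + 0.0078125 + 0.5 + 0.125 + 0.125
= 0.8828
Since 0.8828 ≤ 1, prefix-free code exists


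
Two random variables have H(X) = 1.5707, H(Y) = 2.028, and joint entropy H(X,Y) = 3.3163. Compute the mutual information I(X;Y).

I(X;Y) = H(X) + H(Y) - H(X,Y)
I(X;Y) = 1.5707 + 2.028 - 3.3163 = 0.2824 bits


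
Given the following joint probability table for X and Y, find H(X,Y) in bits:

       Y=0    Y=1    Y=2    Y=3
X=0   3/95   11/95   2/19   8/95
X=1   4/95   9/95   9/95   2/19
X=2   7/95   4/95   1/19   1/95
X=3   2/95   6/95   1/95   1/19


H(X,Y) = -Σ p(x,y) log₂ p(x,y)
  p(0,0)=3/95: -0.0316 × log₂(0.0316) = 0.1574
  p(0,1)=11/95: -0.1158 × log₂(0.1158) = 0.3602
  p(0,2)=2/19: -0.1053 × log₂(0.1053) = 0.3419
  p(0,3)=8/95: -0.0842 × log₂(0.0842) = 0.3006
  p(1,0)=4/95: -0.0421 × log₂(0.0421) = 0.1924
  p(1,1)=9/95: -0.0947 × log₂(0.0947) = 0.3221
  p(1,2)=9/95: -0.0947 × log₂(0.0947) = 0.3221
  p(1,3)=2/19: -0.1053 × log₂(0.1053) = 0.3419
  p(2,0)=7/95: -0.0737 × log₂(0.0737) = 0.2772
  p(2,1)=4/95: -0.0421 × log₂(0.0421) = 0.1924
  p(2,2)=1/19: -0.0526 × log₂(0.0526) = 0.2236
  p(2,3)=1/95: -0.0105 × log₂(0.0105) = 0.0692
  p(3,0)=2/95: -0.0211 × log₂(0.0211) = 0.1173
  p(3,1)=6/95: -0.0632 × log₂(0.0632) = 0.2517
  p(3,2)=1/95: -0.0105 × log₂(0.0105) = 0.0692
  p(3,3)=1/19: -0.0526 × log₂(0.0526) = 0.2236
H(X,Y) = 3.7626 bits


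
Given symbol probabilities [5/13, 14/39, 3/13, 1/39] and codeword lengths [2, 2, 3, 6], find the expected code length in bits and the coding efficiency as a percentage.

Average length L = Σ p_i × l_i = 2.3333 bits
Entropy H = 1.6845 bits
Efficiency η = H/L × 100% = 72.19%


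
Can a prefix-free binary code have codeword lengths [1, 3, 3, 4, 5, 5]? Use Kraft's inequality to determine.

Kraft inequality: Σ 2^(-l_i) ≤ 1 for prefix-free code
Calculating: 2^(-1) + 2^(-3) + 2^(-3) + 2^(-4) + 2^(-5) + 2^(-5)
= 0.5 + 0.125 + 0.125 + 0.0625 + 0.03125 + 0.03125
= 0.8750
Since 0.8750 ≤ 1, prefix-free code exists


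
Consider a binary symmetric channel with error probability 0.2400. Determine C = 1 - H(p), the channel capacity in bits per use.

For BSC with error probability p:
C = 1 - H(p) where H(p) is binary entropy
H(0.2400) = -0.2400 × log₂(0.2400) - 0.7600 × log₂(0.7600)
H(p) = 0.7950
C = 1 - 0.7950 = 0.2050 bits/use


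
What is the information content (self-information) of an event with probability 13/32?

Information content I(x) = -log₂(p(x))
I = -log₂(13/32) = -log₂(0.4062)
I = 1.2996 bits


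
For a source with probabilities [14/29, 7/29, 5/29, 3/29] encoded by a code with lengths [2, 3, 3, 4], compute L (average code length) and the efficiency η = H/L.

Average length L = Σ p_i × l_i = 2.6207 bits
Entropy H = 1.7780 bits
Efficiency η = H/L × 100% = 67.85%


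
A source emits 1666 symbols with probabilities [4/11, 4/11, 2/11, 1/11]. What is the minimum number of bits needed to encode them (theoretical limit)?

Entropy H = 1.8231 bits/symbol
Minimum bits = H × n = 1.8231 × 1666
= 3037.23 bits


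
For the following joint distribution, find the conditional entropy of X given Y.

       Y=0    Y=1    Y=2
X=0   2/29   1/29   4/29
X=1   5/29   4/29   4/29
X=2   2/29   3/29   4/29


H(X|Y) = Σ_y p(y) H(X|Y=y)
  p(Y=0) = 9/29, H(X|Y=0) = 1.4355
  p(Y=1) = 8/29, H(X|Y=1) = 1.4056
  p(Y=2) = 12/29, H(X|Y=2) = 1.5850
H(X|Y) = 0.3103×1.4355 + 0.2759×1.4056 + 0.4138×1.5850 = 1.4891 bits


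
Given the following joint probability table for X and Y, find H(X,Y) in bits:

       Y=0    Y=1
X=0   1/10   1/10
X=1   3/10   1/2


H(X,Y) = -Σ p(x,y) log₂ p(x,y)
  p(0,0)=1/10: -0.1000 × log₂(0.1000) = 0.3322
  p(0,1)=1/10: -0.1000 × log₂(0.1000) = 0.3322
  p(1,0)=3/10: -0.3000 × log₂(0.3000) = 0.5211
  p(1,1)=1/2: -0.5000 × log₂(0.5000) = 0.5000
H(X,Y) = 1.6855 bits


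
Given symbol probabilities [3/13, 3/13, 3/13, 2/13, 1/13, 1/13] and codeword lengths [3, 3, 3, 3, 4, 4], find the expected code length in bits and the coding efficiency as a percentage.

Average length L = Σ p_i × l_i = 3.1538 bits
Entropy H = 2.4493 bits
Efficiency η = H/L × 100% = 77.66%


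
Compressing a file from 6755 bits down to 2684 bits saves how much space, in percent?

Space savings = (1 - Compressed/Original) × 100%
= (1 - 2684/6755) × 100%
= 60.27%


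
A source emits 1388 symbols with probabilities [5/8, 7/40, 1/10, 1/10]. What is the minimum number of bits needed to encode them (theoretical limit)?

Entropy H = 1.5282 bits/symbol
Minimum bits = H × n = 1.5282 × 1388
= 2121.18 bits


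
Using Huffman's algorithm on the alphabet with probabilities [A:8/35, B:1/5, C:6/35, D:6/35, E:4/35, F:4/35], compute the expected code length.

Huffman tree construction:
Combine smallest probabilities repeatedly
Resulting codes:
  A: 01 (length 2)
  B: 00 (length 2)
  C: 110 (length 3)
  D: 111 (length 3)
  E: 100 (length 3)
  F: 101 (length 3)
Average length = Σ p(s) × length(s) = 2.5714 bits


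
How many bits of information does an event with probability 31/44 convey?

Information content I(x) = -log₂(p(x))
I = -log₂(31/44) = -log₂(0.7045)
I = 0.5052 bits


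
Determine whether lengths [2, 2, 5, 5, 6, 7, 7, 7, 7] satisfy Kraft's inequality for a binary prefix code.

Kraft inequality: Σ 2^(-l_i) ≤ 1 for prefix-free code
Calculating: 2^(-2) + 2^(-2) + 2^(-5) + 2^(-5) + 2^(-6) + 2^(-7) + 2^(-7) + 2^(-7) + 2^(-7)
= 0.25 + 0.25 + 0.03125 + 0.03125 + 0.015625 + 0.0078125 + 0.0078125 + 0.0078125 + 0.0078125
= 0.6094
Since 0.6094 ≤ 1, prefix-free code exists


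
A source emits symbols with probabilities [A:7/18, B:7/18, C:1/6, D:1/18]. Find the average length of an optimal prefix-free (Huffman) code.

Huffman tree construction:
Combine smallest probabilities repeatedly
Resulting codes:
  A: 11 (length 2)
  B: 0 (length 1)
  C: 101 (length 3)
  D: 100 (length 3)
Average length = Σ p(s) × length(s) = 1.8333 bits


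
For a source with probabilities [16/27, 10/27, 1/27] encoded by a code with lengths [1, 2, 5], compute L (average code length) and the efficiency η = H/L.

Average length L = Σ p_i × l_i = 1.5185 bits
Entropy H = 1.1542 bits
Efficiency η = H/L × 100% = 76.01%


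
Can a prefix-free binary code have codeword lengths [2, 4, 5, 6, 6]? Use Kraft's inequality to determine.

Kraft inequality: Σ 2^(-l_i) ≤ 1 for prefix-free code
Calculating: 2^(-2) + 2^(-4) + 2^(-5) + 2^(-6) + 2^(-6)
= 0.25 + 0.0625 + 0.03125 + 0.015625 + 0.015625
= 0.3750
Since 0.3750 ≤ 1, prefix-free code exists


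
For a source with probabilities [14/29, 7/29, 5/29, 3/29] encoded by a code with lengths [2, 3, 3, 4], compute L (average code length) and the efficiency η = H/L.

Average length L = Σ p_i × l_i = 2.6207 bits
Entropy H = 1.7780 bits
Efficiency η = H/L × 100% = 67.85%


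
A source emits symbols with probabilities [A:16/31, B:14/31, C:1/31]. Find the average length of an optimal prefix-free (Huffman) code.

Huffman tree construction:
Combine smallest probabilities repeatedly
Resulting codes:
  A: 1 (length 1)
  B: 01 (length 2)
  C: 00 (length 2)
Average length = Σ p(s) × length(s) = 1.4839 bits


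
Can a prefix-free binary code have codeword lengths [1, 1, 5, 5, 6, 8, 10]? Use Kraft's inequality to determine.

Kraft inequality: Σ 2^(-l_i) ≤ 1 for prefix-free code
Calculating: 2^(-1) + 2^(-1) + 2^(-5) + 2^(-5) + 2^(-6) + 2^(-8) + 2^(-10)
= 0.5 + 0.5 + 0.03125 + 0.03125 + 0.015625 + 0.00390625 + 0.0009765625
= 1.0830
Since 1.0830 > 1, prefix-free code does not exist


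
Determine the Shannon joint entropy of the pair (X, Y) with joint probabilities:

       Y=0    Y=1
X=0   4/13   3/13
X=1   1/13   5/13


H(X,Y) = -Σ p(x,y) log₂ p(x,y)
  p(0,0)=4/13: -0.3077 × log₂(0.3077) = 0.5232
  p(0,1)=3/13: -0.2308 × log₂(0.2308) = 0.4882
  p(1,0)=1/13: -0.0769 × log₂(0.0769) = 0.2846
  p(1,1)=5/13: -0.3846 × log₂(0.3846) = 0.5302
H(X,Y) = 1.8262 bits


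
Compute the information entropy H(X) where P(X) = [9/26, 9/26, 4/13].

H(X) = -Σ p(x) log₂ p(x)
  -9/26 × log₂(9/26) = 0.5298
  -9/26 × log₂(9/26) = 0.5298
  -4/13 × log₂(4/13) = 0.5232
H(X) = 1.5828 bits


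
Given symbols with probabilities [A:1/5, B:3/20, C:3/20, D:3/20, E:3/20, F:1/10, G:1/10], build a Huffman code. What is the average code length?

Huffman tree construction:
Combine smallest probabilities repeatedly
Resulting codes:
  A: 00 (length 2)
  B: 100 (length 3)
  C: 101 (length 3)
  D: 110 (length 3)
  E: 111 (length 3)
  F: 010 (length 3)
  G: 011 (length 3)
Average length = Σ p(s) × length(s) = 2.8000 bits


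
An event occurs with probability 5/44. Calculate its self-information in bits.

Information content I(x) = -log₂(p(x))
I = -log₂(5/44) = -log₂(0.1136)
I = 3.1375 bits


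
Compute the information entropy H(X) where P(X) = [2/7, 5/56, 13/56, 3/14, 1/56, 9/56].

H(X) = -Σ p(x) log₂ p(x)
  -2/7 × log₂(2/7) = 0.5164
  -5/56 × log₂(5/56) = 0.3112
  -13/56 × log₂(13/56) = 0.4891
  -3/14 × log₂(3/14) = 0.4762
  -1/56 × log₂(1/56) = 0.1037
  -9/56 × log₂(9/56) = 0.4239
H(X) = 2.3205 bits


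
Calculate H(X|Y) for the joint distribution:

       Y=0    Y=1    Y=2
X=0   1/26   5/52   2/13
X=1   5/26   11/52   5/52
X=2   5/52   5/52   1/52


H(X|Y) = Σ_y p(y) H(X|Y=y)
  p(Y=0) = 17/52, H(X|Y=0) = 1.3328
  p(Y=1) = 21/52, H(X|Y=1) = 1.4746
  p(Y=2) = 7/26, H(X|Y=2) = 1.2638
H(X|Y) = 0.3269×1.3328 + 0.4038×1.4746 + 0.2692×1.2638 = 1.3715 bits


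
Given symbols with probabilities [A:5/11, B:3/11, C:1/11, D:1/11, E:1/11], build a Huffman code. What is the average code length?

Huffman tree construction:
Combine smallest probabilities repeatedly
Resulting codes:
  A: 0 (length 1)
  B: 10 (length 2)
  C: 1110 (length 4)
  D: 1111 (length 4)
  E: 110 (length 3)
Average length = Σ p(s) × length(s) = 2.0000 bits


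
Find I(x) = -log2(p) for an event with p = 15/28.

Information content I(x) = -log₂(p(x))
I = -log₂(15/28) = -log₂(0.5357)
I = 0.9005 bits


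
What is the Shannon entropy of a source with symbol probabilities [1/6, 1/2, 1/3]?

H(X) = -Σ p(x) log₂ p(x)
  -1/6 × log₂(1/6) = 0.4308
  -1/2 × log₂(1/2) = 0.5000
  -1/3 × log₂(1/3) = 0.5283
H(X) = 1.4591 bits


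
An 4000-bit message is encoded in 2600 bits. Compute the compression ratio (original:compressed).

Compression ratio = Original / Compressed
= 4000 / 2600 = 1.54:1


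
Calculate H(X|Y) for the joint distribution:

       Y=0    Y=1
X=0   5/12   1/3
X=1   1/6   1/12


H(X|Y) = Σ_y p(y) H(X|Y=y)
  p(Y=0) = 7/12, H(X|Y=0) = 0.8631
  p(Y=1) = 5/12, H(X|Y=1) = 0.7219
H(X|Y) = 0.5833×0.8631 + 0.4167×0.7219 = 0.8043 bits


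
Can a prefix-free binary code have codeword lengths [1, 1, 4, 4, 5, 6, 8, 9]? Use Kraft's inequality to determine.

Kraft inequality: Σ 2^(-l_i) ≤ 1 for prefix-free code
Calculating: 2^(-1) + 2^(-1) + 2^(-4) + 2^(-4) + 2^(-5) + 2^(-6) + 2^(-8) + 2^(-9)
= 0.5 + 0.5 + 0.0625 + 0.0625 + 0.03125 + 0.015625 + 0.00390625 + 0.001953125
= 1.1777
Since 1.1777 > 1, prefix-free code does not exist


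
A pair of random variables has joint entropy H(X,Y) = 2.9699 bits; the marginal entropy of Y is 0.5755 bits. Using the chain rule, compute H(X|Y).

Chain rule: H(X,Y) = H(X|Y) + H(Y)
H(X|Y) = H(X,Y) - H(Y) = 2.9699 - 0.5755 = 2.3944 bits


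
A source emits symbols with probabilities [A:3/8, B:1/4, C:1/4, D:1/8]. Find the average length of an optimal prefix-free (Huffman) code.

Huffman tree construction:
Combine smallest probabilities repeatedly
Resulting codes:
  A: 11 (length 2)
  B: 01 (length 2)
  C: 10 (length 2)
  D: 00 (length 2)
Average length = Σ p(s) × length(s) = 2.0000 bits


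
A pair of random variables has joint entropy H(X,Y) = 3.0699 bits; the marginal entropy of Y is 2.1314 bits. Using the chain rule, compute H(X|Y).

Chain rule: H(X,Y) = H(X|Y) + H(Y)
H(X|Y) = H(X,Y) - H(Y) = 3.0699 - 2.1314 = 0.9385 bits


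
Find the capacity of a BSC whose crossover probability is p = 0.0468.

For BSC with error probability p:
C = 1 - H(p) where H(p) is binary entropy
H(0.0468) = -0.0468 × log₂(0.0468) - 0.9532 × log₂(0.9532)
H(p) = 0.2726
C = 1 - 0.2726 = 0.7274 bits/use


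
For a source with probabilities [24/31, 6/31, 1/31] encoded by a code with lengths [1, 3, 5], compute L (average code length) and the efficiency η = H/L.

Average length L = Σ p_i × l_i = 1.5161 bits
Entropy H = 0.9042 bits
Efficiency η = H/L × 100% = 59.64%


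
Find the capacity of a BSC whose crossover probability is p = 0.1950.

For BSC with error probability p:
C = 1 - H(p) where H(p) is binary entropy
H(0.1950) = -0.1950 × log₂(0.1950) - 0.8050 × log₂(0.8050)
H(p) = 0.7118
C = 1 - 0.7118 = 0.2882 bits/use


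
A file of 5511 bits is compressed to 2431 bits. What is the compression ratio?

Compression ratio = Original / Compressed
= 5511 / 2431 = 2.27:1


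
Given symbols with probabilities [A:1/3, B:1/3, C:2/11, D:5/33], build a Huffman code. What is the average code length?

Huffman tree construction:
Combine smallest probabilities repeatedly
Resulting codes:
  A: 10 (length 2)
  B: 11 (length 2)
  C: 01 (length 2)
  D: 00 (length 2)
Average length = Σ p(s) × length(s) = 2.0000 bits


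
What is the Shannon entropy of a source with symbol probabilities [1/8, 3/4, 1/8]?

H(X) = -Σ p(x) log₂ p(x)
  -1/8 × log₂(1/8) = 0.3750
  -3/4 × log₂(3/4) = 0.3113
  -1/8 × log₂(1/8) = 0.3750
H(X) = 1.0613 bits


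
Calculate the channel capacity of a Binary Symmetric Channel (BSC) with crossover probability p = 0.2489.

For BSC with error probability p:
C = 1 - H(p) where H(p) is binary entropy
H(0.2489) = -0.2489 × log₂(0.2489) - 0.7511 × log₂(0.7511)
H(p) = 0.8095
C = 1 - 0.8095 = 0.1905 bits/use


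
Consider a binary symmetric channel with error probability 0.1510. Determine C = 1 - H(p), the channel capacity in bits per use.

For BSC with error probability p:
C = 1 - H(p) where H(p) is binary entropy
H(0.1510) = -0.1510 × log₂(0.1510) - 0.8490 × log₂(0.8490)
H(p) = 0.6123
C = 1 - 0.6123 = 0.3877 bits/use


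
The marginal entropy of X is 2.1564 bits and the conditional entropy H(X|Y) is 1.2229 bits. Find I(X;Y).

I(X;Y) = H(X) - H(X|Y)
I(X;Y) = 2.1564 - 1.2229 = 0.9335 bits


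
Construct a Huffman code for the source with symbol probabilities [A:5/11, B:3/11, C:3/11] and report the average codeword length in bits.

Huffman tree construction:
Combine smallest probabilities repeatedly
Resulting codes:
  A: 0 (length 1)
  B: 10 (length 2)
  C: 11 (length 2)
Average length = Σ p(s) × length(s) = 1.5455 bits


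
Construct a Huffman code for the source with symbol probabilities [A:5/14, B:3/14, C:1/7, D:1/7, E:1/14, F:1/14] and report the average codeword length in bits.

Huffman tree construction:
Combine smallest probabilities repeatedly
Resulting codes:
  A: 11 (length 2)
  B: 01 (length 2)
  C: 100 (length 3)
  D: 101 (length 3)
  E: 000 (length 3)
  F: 001 (length 3)
Average length = Σ p(s) × length(s) = 2.4286 bits


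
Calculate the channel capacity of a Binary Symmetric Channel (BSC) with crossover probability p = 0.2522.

For BSC with error probability p:
C = 1 - H(p) where H(p) is binary entropy
H(0.2522) = -0.2522 × log₂(0.2522) - 0.7478 × log₂(0.7478)
H(p) = 0.8147
C = 1 - 0.8147 = 0.1853 bits/use


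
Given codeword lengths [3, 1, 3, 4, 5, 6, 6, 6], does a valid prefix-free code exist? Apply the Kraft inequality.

Kraft inequality: Σ 2^(-l_i) ≤ 1 for prefix-free code
Calculating: 2^(-3) + 2^(-1) + 2^(-3) + 2^(-4) + 2^(-5) + 2^(-6) + 2^(-6) + 2^(-6)
= 0.125 + 0.5 + 0.125 + 0.0625 + 0.03125 + 0.015625 + 0.015625 + 0.015625
= 0.8906
Since 0.8906 ≤ 1, prefix-free code exists


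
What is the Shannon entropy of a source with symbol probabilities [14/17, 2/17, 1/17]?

H(X) = -Σ p(x) log₂ p(x)
  -14/17 × log₂(14/17) = 0.2307
  -2/17 × log₂(2/17) = 0.3632
  -1/17 × log₂(1/17) = 0.2404
H(X) = 0.8343 bits


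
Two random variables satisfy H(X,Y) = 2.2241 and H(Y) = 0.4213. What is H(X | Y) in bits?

Chain rule: H(X,Y) = H(X|Y) + H(Y)
H(X|Y) = H(X,Y) - H(Y) = 2.2241 - 0.4213 = 1.8028 bits


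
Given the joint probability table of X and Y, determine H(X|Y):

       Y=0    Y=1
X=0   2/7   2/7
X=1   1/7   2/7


H(X|Y) = Σ_y p(y) H(X|Y=y)
  p(Y=0) = 3/7, H(X|Y=0) = 0.9183
  p(Y=1) = 4/7, H(X|Y=1) = 1.0000
H(X|Y) = 0.4286×0.9183 + 0.5714×1.0000 = 0.9650 bits


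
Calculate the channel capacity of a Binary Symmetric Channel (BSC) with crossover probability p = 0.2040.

For BSC with error probability p:
C = 1 - H(p) where H(p) is binary entropy
H(0.2040) = -0.2040 × log₂(0.2040) - 0.7960 × log₂(0.7960)
H(p) = 0.7299
C = 1 - 0.7299 = 0.2701 bits/use


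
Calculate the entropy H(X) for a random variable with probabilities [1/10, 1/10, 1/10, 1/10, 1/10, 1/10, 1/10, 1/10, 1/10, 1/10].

H(X) = -Σ p(x) log₂ p(x)
  -1/10 × log₂(1/10) = 0.3322
  -1/10 × log₂(1/10) = 0.3322
  -1/10 × log₂(1/10) = 0.3322
  -1/10 × log₂(1/10) = 0.3322
  -1/10 × log₂(1/10) = 0.3322
  -1/10 × log₂(1/10) = 0.3322
  -1/10 × log₂(1/10) = 0.3322
  -1/10 × log₂(1/10) = 0.3322
  -1/10 × log₂(1/10) = 0.3322
  -1/10 × log₂(1/10) = 0.3322
H(X) = 3.3219 bits


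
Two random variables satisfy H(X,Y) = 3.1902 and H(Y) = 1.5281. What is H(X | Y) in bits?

Chain rule: H(X,Y) = H(X|Y) + H(Y)
H(X|Y) = H(X,Y) - H(Y) = 3.1902 - 1.5281 = 1.6621 bits


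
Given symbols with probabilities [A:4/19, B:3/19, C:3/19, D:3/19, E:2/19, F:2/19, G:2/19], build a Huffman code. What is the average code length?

Huffman tree construction:
Combine smallest probabilities repeatedly
Resulting codes:
  A: 00 (length 2)
  B: 101 (length 3)
  C: 110 (length 3)
  D: 111 (length 3)
  E: 010 (length 3)
  F: 011 (length 3)
  G: 100 (length 3)
Average length = Σ p(s) × length(s) = 2.7895 bits


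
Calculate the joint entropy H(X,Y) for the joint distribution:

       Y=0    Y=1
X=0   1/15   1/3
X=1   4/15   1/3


H(X,Y) = -Σ p(x,y) log₂ p(x,y)
  p(0,0)=1/15: -0.0667 × log₂(0.0667) = 0.2605
  p(0,1)=1/3: -0.3333 × log₂(0.3333) = 0.5283
  p(1,0)=4/15: -0.2667 × log₂(0.2667) = 0.5085
  p(1,1)=1/3: -0.3333 × log₂(0.3333) = 0.5283
H(X,Y) = 1.8256 bits


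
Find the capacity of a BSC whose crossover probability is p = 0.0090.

For BSC with error probability p:
C = 1 - H(p) where H(p) is binary entropy
H(0.0090) = -0.0090 × log₂(0.0090) - 0.9910 × log₂(0.9910)
H(p) = 0.0741
C = 1 - 0.0741 = 0.9259 bits/use


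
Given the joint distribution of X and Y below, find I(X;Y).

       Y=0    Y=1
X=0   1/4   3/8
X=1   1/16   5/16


H(X) = 0.9544, H(Y) = 0.8960, H(X,Y) = 1.8050
I(X;Y) = H(X) + H(Y) - H(X,Y) = 0.0454 bits


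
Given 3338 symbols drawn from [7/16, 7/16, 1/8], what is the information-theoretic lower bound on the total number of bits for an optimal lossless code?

Entropy H = 1.4186 bits/symbol
Minimum bits = H × n = 1.4186 × 3338
= 4735.17 bits


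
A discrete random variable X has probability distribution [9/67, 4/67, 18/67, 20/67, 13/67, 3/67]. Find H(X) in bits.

H(X) = -Σ p(x) log₂ p(x)
  -9/67 × log₂(9/67) = 0.3890
  -4/67 × log₂(4/67) = 0.2428
  -18/67 × log₂(18/67) = 0.5094
  -20/67 × log₂(20/67) = 0.5206
  -13/67 × log₂(13/67) = 0.4590
  -3/67 × log₂(3/67) = 0.2006
H(X) = 2.3215 bits


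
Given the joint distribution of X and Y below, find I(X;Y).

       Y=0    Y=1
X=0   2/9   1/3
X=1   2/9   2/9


H(X) = 0.9911, H(Y) = 0.9911, H(X,Y) = 1.9749
I(X;Y) = H(X) + H(Y) - H(X,Y) = 0.0072 bits


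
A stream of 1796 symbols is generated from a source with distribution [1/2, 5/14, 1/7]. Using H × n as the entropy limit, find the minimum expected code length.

Entropy H = 1.4316 bits/symbol
Minimum bits = H × n = 1.4316 × 1796
= 2571.08 bits


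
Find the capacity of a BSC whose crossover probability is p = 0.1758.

For BSC with error probability p:
C = 1 - H(p) where H(p) is binary entropy
H(0.1758) = -0.1758 × log₂(0.1758) - 0.8242 × log₂(0.8242)
H(p) = 0.6708
C = 1 - 0.6708 = 0.3292 bits/use


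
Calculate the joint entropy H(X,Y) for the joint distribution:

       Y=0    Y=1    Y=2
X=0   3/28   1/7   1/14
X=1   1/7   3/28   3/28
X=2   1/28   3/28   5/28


H(X,Y) = -Σ p(x,y) log₂ p(x,y)
  p(0,0)=3/28: -0.1071 × log₂(0.1071) = 0.3453
  p(0,1)=1/7: -0.1429 × log₂(0.1429) = 0.4011
  p(0,2)=1/14: -0.0714 × log₂(0.0714) = 0.2720
  p(1,0)=1/7: -0.1429 × log₂(0.1429) = 0.4011
  p(1,1)=3/28: -0.1071 × log₂(0.1071) = 0.3453
  p(1,2)=3/28: -0.1071 × log₂(0.1071) = 0.3453
  p(2,0)=1/28: -0.0357 × log₂(0.0357) = 0.1717
  p(2,1)=3/28: -0.1071 × log₂(0.1071) = 0.3453
  p(2,2)=5/28: -0.1786 × log₂(0.1786) = 0.4438
H(X,Y) = 3.0706 bits


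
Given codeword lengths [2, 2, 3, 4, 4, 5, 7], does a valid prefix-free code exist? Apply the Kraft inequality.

Kraft inequality: Σ 2^(-l_i) ≤ 1 for prefix-free code
Calculating: 2^(-2) + 2^(-2) + 2^(-3) + 2^(-4) + 2^(-4) + 2^(-5) + 2^(-7)
= 0.25 + 0.25 + 0.125 + 0.0625 + 0.0625 + 0.03125 + 0.0078125
= 0.7891
Since 0.7891 ≤ 1, prefix-free code exists


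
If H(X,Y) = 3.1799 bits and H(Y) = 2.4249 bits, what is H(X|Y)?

Chain rule: H(X,Y) = H(X|Y) + H(Y)
H(X|Y) = H(X,Y) - H(Y) = 3.1799 - 2.4249 = 0.755 bits


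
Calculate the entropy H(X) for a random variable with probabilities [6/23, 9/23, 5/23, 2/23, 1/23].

H(X) = -Σ p(x) log₂ p(x)
  -6/23 × log₂(6/23) = 0.5057
  -9/23 × log₂(9/23) = 0.5297
  -5/23 × log₂(5/23) = 0.4786
  -2/23 × log₂(2/23) = 0.3064
  -1/23 × log₂(1/23) = 0.1967
H(X) = 2.0171 bits


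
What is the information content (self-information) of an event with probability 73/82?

Information content I(x) = -log₂(p(x))
I = -log₂(73/82) = -log₂(0.8902)
I = 0.1677 bits


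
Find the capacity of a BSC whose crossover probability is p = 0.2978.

For BSC with error probability p:
C = 1 - H(p) where H(p) is binary entropy
H(0.2978) = -0.2978 × log₂(0.2978) - 0.7022 × log₂(0.7022)
H(p) = 0.8786
C = 1 - 0.8786 = 0.1214 bits/use


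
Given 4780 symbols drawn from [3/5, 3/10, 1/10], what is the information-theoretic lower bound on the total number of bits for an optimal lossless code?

Entropy H = 1.2955 bits/symbol
Minimum bits = H × n = 1.2955 × 4780
= 6192.31 bits


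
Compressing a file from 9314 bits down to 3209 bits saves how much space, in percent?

Space savings = (1 - Compressed/Original) × 100%
= (1 - 3209/9314) × 100%
= 65.55%


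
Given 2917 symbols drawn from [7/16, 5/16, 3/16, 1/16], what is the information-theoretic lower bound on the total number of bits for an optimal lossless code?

Entropy H = 1.7490 bits/symbol
Minimum bits = H × n = 1.7490 × 2917
= 5101.83 bits


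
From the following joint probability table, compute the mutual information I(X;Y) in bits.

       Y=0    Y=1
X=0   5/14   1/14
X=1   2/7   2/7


H(X) = 0.9852, H(Y) = 0.9403, H(X,Y) = 1.8352
I(X;Y) = H(X) + H(Y) - H(X,Y) = 0.0903 bits


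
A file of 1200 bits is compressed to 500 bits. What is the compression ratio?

Compression ratio = Original / Compressed
= 1200 / 500 = 2.40:1


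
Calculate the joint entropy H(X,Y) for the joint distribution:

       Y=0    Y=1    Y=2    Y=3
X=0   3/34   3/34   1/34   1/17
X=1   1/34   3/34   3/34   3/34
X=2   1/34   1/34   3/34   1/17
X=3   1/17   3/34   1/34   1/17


H(X,Y) = -Σ p(x,y) log₂ p(x,y)
  p(0,0)=3/34: -0.0882 × log₂(0.0882) = 0.3090
  p(0,1)=3/34: -0.0882 × log₂(0.0882) = 0.3090
  p(0,2)=1/34: -0.0294 × log₂(0.0294) = 0.1496
  p(0,3)=1/17: -0.0588 × log₂(0.0588) = 0.2404
  p(1,0)=1/34: -0.0294 × log₂(0.0294) = 0.1496
  p(1,1)=3/34: -0.0882 × log₂(0.0882) = 0.3090
  p(1,2)=3/34: -0.0882 × log₂(0.0882) = 0.3090
  p(1,3)=3/34: -0.0882 × log₂(0.0882) = 0.3090
  p(2,0)=1/34: -0.0294 × log₂(0.0294) = 0.1496
  p(2,1)=1/34: -0.0294 × log₂(0.0294) = 0.1496
  p(2,2)=3/34: -0.0882 × log₂(0.0882) = 0.3090
  p(2,3)=1/17: -0.0588 × log₂(0.0588) = 0.2404
  p(3,0)=1/17: -0.0588 × log₂(0.0588) = 0.2404
  p(3,1)=3/34: -0.0882 × log₂(0.0882) = 0.3090
  p(3,2)=1/34: -0.0294 × log₂(0.0294) = 0.1496
  p(3,3)=1/17: -0.0588 × log₂(0.0588) = 0.2404
H(X,Y) = 3.8732 bits


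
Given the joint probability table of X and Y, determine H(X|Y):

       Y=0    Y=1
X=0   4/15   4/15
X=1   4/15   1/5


H(X|Y) = Σ_y p(y) H(X|Y=y)
  p(Y=0) = 8/15, H(X|Y=0) = 1.0000
  p(Y=1) = 7/15, H(X|Y=1) = 0.9852
H(X|Y) = 0.5333×1.0000 + 0.4667×0.9852 = 0.9931 bits


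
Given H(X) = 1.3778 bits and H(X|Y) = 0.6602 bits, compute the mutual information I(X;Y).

I(X;Y) = H(X) - H(X|Y)
I(X;Y) = 1.3778 - 0.6602 = 0.7176 bits


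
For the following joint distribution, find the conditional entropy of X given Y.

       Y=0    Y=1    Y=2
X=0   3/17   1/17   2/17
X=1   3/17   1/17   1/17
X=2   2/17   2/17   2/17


H(X|Y) = Σ_y p(y) H(X|Y=y)
  p(Y=0) = 8/17, H(X|Y=0) = 1.5613
  p(Y=1) = 4/17, H(X|Y=1) = 1.5000
  p(Y=2) = 5/17, H(X|Y=2) = 1.5219
H(X|Y) = 0.4706×1.5613 + 0.2353×1.5000 + 0.2941×1.5219 = 1.5353 bits


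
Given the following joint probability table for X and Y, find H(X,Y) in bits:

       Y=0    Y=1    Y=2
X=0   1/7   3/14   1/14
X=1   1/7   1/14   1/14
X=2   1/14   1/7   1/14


H(X,Y) = -Σ p(x,y) log₂ p(x,y)
  p(0,0)=1/7: -0.1429 × log₂(0.1429) = 0.4011
  p(0,1)=3/14: -0.2143 × log₂(0.2143) = 0.4762
  p(0,2)=1/14: -0.0714 × log₂(0.0714) = 0.2720
  p(1,0)=1/7: -0.1429 × log₂(0.1429) = 0.4011
  p(1,1)=1/14: -0.0714 × log₂(0.0714) = 0.2720
  p(1,2)=1/14: -0.0714 × log₂(0.0714) = 0.2720
  p(2,0)=1/14: -0.0714 × log₂(0.0714) = 0.2720
  p(2,1)=1/7: -0.1429 × log₂(0.1429) = 0.4011
  p(2,2)=1/14: -0.0714 × log₂(0.0714) = 0.2720
H(X,Y) = 3.0391 bits


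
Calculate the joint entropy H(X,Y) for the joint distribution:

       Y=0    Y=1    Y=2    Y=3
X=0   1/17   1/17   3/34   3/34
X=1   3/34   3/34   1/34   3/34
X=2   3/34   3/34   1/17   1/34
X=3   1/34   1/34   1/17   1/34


H(X,Y) = -Σ p(x,y) log₂ p(x,y)
  p(0,0)=1/17: -0.0588 × log₂(0.0588) = 0.2404
  p(0,1)=1/17: -0.0588 × log₂(0.0588) = 0.2404
  p(0,2)=3/34: -0.0882 × log₂(0.0882) = 0.3090
  p(0,3)=3/34: -0.0882 × log₂(0.0882) = 0.3090
  p(1,0)=3/34: -0.0882 × log₂(0.0882) = 0.3090
  p(1,1)=3/34: -0.0882 × log₂(0.0882) = 0.3090
  p(1,2)=1/34: -0.0294 × log₂(0.0294) = 0.1496
  p(1,3)=3/34: -0.0882 × log₂(0.0882) = 0.3090
  p(2,0)=3/34: -0.0882 × log₂(0.0882) = 0.3090
  p(2,1)=3/34: -0.0882 × log₂(0.0882) = 0.3090
  p(2,2)=1/17: -0.0588 × log₂(0.0588) = 0.2404
  p(2,3)=1/34: -0.0294 × log₂(0.0294) = 0.1496
  p(3,0)=1/34: -0.0294 × log₂(0.0294) = 0.1496
  p(3,1)=1/34: -0.0294 × log₂(0.0294) = 0.1496
  p(3,2)=1/17: -0.0588 × log₂(0.0588) = 0.2404
  p(3,3)=1/34: -0.0294 × log₂(0.0294) = 0.1496
H(X,Y) = 3.8732 bits


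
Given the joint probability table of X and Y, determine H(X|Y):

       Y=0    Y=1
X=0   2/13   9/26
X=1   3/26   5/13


H(X|Y) = Σ_y p(y) H(X|Y=y)
  p(Y=0) = 7/26, H(X|Y=0) = 0.9852
  p(Y=1) = 19/26, H(X|Y=1) = 0.9980
H(X|Y) = 0.2692×0.9852 + 0.7308×0.9980 = 0.9946 bits


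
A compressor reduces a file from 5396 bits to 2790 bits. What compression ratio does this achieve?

Compression ratio = Original / Compressed
= 5396 / 2790 = 1.93:1


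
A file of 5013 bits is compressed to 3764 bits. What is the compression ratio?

Compression ratio = Original / Compressed
= 5013 / 3764 = 1.33:1


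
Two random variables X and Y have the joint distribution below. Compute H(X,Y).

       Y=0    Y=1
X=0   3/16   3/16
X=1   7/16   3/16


H(X,Y) = -Σ p(x,y) log₂ p(x,y)
  p(0,0)=3/16: -0.1875 × log₂(0.1875) = 0.4528
  p(0,1)=3/16: -0.1875 × log₂(0.1875) = 0.4528
  p(1,0)=7/16: -0.4375 × log₂(0.4375) = 0.5218
  p(1,1)=3/16: -0.1875 × log₂(0.1875) = 0.4528
H(X,Y) = 1.8802 bits


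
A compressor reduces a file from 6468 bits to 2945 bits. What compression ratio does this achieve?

Compression ratio = Original / Compressed
= 6468 / 2945 = 2.20:1


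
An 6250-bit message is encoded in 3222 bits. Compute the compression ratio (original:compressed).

Compression ratio = Original / Compressed
= 6250 / 3222 = 1.94:1


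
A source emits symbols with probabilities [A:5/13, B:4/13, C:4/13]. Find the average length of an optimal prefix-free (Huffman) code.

Huffman tree construction:
Combine smallest probabilities repeatedly
Resulting codes:
  A: 0 (length 1)
  B: 10 (length 2)
  C: 11 (length 2)
Average length = Σ p(s) × length(s) = 1.6154 bits


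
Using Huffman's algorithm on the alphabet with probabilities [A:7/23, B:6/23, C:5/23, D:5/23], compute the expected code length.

Huffman tree construction:
Combine smallest probabilities repeatedly
Resulting codes:
  A: 11 (length 2)
  B: 10 (length 2)
  C: 00 (length 2)
  D: 01 (length 2)
Average length = Σ p(s) × length(s) = 2.0000 bits


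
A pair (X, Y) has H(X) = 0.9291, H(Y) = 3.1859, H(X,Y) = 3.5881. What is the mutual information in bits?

I(X;Y) = H(X) + H(Y) - H(X,Y)
I(X;Y) = 0.9291 + 3.1859 - 3.5881 = 0.5269 bits


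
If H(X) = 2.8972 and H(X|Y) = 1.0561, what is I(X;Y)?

I(X;Y) = H(X) - H(X|Y)
I(X;Y) = 2.8972 - 1.0561 = 1.8411 bits


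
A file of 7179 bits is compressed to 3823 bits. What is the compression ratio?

Compression ratio = Original / Compressed
= 7179 / 3823 = 1.88:1


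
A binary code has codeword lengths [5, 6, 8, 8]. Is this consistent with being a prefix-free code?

Kraft inequality: Σ 2^(-l_i) ≤ 1 for prefix-free code
Calculating: 2^(-5) + 2^(-6) + 2^(-8) + 2^(-8)
= 0.03125 + 0.015625 + 0.00390625 + 0.00390625
= 0.0547
Since 0.0547 ≤ 1, prefix-free code exists


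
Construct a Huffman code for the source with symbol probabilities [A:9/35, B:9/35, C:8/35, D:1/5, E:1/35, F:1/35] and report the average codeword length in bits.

Huffman tree construction:
Combine smallest probabilities repeatedly
Resulting codes:
  A: 01 (length 2)
  B: 10 (length 2)
  C: 00 (length 2)
  D: 111 (length 3)
  E: 1100 (length 4)
  F: 1101 (length 4)
Average length = Σ p(s) × length(s) = 2.3143 bits


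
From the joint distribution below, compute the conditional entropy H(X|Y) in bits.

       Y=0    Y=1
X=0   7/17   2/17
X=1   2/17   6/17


H(X|Y) = Σ_y p(y) H(X|Y=y)
  p(Y=0) = 9/17, H(X|Y=0) = 0.7642
  p(Y=1) = 8/17, H(X|Y=1) = 0.8113
H(X|Y) = 0.5294×0.7642 + 0.4706×0.8113 = 0.7864 bits


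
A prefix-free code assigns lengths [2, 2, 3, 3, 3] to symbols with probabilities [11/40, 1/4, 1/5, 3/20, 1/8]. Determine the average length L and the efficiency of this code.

Average length L = Σ p_i × l_i = 2.4750 bits
Entropy H = 2.2621 bits
Efficiency η = H/L × 100% = 91.40%


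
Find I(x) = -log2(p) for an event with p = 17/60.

Information content I(x) = -log₂(p(x))
I = -log₂(17/60) = -log₂(0.2833)
I = 1.8194 bits


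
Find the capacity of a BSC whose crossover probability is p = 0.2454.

For BSC with error probability p:
C = 1 - H(p) where H(p) is binary entropy
H(0.2454) = -0.2454 × log₂(0.2454) - 0.7546 × log₂(0.7546)
H(p) = 0.8039
C = 1 - 0.8039 = 0.1961 bits/use


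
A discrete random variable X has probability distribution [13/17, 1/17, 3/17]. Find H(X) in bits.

H(X) = -Σ p(x) log₂ p(x)
  -13/17 × log₂(13/17) = 0.2960
  -1/17 × log₂(1/17) = 0.2404
  -3/17 × log₂(3/17) = 0.4416
H(X) = 0.9780 bits


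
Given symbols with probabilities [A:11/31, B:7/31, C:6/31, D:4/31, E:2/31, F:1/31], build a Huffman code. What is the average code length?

Huffman tree construction:
Combine smallest probabilities repeatedly
Resulting codes:
  A: 11 (length 2)
  B: 01 (length 2)
  C: 00 (length 2)
  D: 101 (length 3)
  E: 1001 (length 4)
  F: 1000 (length 4)
Average length = Σ p(s) × length(s) = 2.3226 bits


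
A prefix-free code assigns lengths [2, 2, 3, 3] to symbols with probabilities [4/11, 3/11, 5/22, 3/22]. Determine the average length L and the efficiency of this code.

Average length L = Σ p_i × l_i = 2.3636 bits
Entropy H = 1.9197 bits
Efficiency η = H/L × 100% = 81.22%


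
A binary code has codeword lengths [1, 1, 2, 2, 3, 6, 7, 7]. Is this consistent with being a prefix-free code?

Kraft inequality: Σ 2^(-l_i) ≤ 1 for prefix-free code
Calculating: 2^(-1) + 2^(-1) + 2^(-2) + 2^(-2) + 2^(-3) + 2^(-6) + 2^(-7) + 2^(-7)
= 0.5 + 0.5 + 0.25 + 0.25 + 0.125 + 0.015625 + 0.0078125 + 0.0078125
= 1.6562
Since 1.6562 > 1, prefix-free code does not exist


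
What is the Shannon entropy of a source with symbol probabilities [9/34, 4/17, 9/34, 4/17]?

H(X) = -Σ p(x) log₂ p(x)
  -9/34 × log₂(9/34) = 0.5076
  -4/17 × log₂(4/17) = 0.4912
  -9/34 × log₂(9/34) = 0.5076
  -4/17 × log₂(4/17) = 0.4912
H(X) = 1.9975 bits


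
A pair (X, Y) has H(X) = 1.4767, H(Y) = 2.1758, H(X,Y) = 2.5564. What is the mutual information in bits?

I(X;Y) = H(X) + H(Y) - H(X,Y)
I(X;Y) = 1.4767 + 2.1758 - 2.5564 = 1.0961 bits


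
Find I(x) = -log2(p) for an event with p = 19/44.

Information content I(x) = -log₂(p(x))
I = -log₂(19/44) = -log₂(0.4318)
I = 1.2115 bits


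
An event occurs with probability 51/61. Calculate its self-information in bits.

Information content I(x) = -log₂(p(x))
I = -log₂(51/61) = -log₂(0.8361)
I = 0.2583 bits


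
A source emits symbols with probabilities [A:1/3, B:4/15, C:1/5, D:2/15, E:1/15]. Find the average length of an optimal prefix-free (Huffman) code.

Huffman tree construction:
Combine smallest probabilities repeatedly
Resulting codes:
  A: 11 (length 2)
  B: 10 (length 2)
  C: 00 (length 2)
  D: 011 (length 3)
  E: 010 (length 3)
Average length = Σ p(s) × length(s) = 2.2000 bits


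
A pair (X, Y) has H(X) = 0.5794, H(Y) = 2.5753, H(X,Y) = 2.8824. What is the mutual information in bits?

I(X;Y) = H(X) + H(Y) - H(X,Y)
I(X;Y) = 0.5794 + 2.5753 - 2.8824 = 0.2723 bits


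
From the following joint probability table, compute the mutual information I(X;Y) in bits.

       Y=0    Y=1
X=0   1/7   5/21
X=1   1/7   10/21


H(X) = 0.9587, H(Y) = 0.8631, H(X,Y) = 1.8048
I(X;Y) = H(X) + H(Y) - H(X,Y) = 0.0171 bits


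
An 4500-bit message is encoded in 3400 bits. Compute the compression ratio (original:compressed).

Compression ratio = Original / Compressed
= 4500 / 3400 = 1.32:1


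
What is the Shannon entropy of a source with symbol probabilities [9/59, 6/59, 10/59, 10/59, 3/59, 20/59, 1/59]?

H(X) = -Σ p(x) log₂ p(x)
  -9/59 × log₂(9/59) = 0.4138
  -6/59 × log₂(6/59) = 0.3354
  -10/59 × log₂(10/59) = 0.4340
  -10/59 × log₂(10/59) = 0.4340
  -3/59 × log₂(3/59) = 0.2185
  -20/59 × log₂(20/59) = 0.5291
  -1/59 × log₂(1/59) = 0.0997
H(X) = 2.4645 bits


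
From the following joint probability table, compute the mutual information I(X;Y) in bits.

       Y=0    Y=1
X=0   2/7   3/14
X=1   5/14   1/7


H(X) = 1.0000, H(Y) = 0.9403, H(X,Y) = 1.9242
I(X;Y) = H(X) + H(Y) - H(X,Y) = 0.0161 bits


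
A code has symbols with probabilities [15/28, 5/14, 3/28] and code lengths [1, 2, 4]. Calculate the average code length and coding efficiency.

Average length L = Σ p_i × l_i = 1.6786 bits
Entropy H = 1.3582 bits
Efficiency η = H/L × 100% = 80.91%


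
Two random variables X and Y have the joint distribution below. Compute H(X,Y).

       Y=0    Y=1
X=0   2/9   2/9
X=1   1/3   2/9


H(X,Y) = -Σ p(x,y) log₂ p(x,y)
  p(0,0)=2/9: -0.2222 × log₂(0.2222) = 0.4822
  p(0,1)=2/9: -0.2222 × log₂(0.2222) = 0.4822
  p(1,0)=1/3: -0.3333 × log₂(0.3333) = 0.5283
  p(1,1)=2/9: -0.2222 × log₂(0.2222) = 0.4822
H(X,Y) = 1.9749 bits


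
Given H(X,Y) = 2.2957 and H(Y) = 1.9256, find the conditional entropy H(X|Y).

Chain rule: H(X,Y) = H(X|Y) + H(Y)
H(X|Y) = H(X,Y) - H(Y) = 2.2957 - 1.9256 = 0.3701 bits


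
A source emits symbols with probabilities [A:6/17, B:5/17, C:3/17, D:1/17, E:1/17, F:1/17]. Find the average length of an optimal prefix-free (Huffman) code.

Huffman tree construction:
Combine smallest probabilities repeatedly
Resulting codes:
  A: 11 (length 2)
  B: 10 (length 2)
  C: 00 (length 2)
  D: 0110 (length 4)
  E: 0111 (length 4)
  F: 010 (length 3)
Average length = Σ p(s) × length(s) = 2.2941 bits


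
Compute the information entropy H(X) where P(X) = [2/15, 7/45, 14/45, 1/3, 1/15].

H(X) = -Σ p(x) log₂ p(x)
  -2/15 × log₂(2/15) = 0.3876
  -7/45 × log₂(7/45) = 0.4176
  -14/45 × log₂(14/45) = 0.5241
  -1/3 × log₂(1/3) = 0.5283
  -1/15 × log₂(1/15) = 0.2605
H(X) = 2.1180 bits


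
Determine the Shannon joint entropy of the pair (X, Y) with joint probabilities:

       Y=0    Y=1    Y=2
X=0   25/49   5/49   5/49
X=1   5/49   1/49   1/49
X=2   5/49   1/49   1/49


H(X,Y) = -Σ p(x,y) log₂ p(x,y)
  p(0,0)=25/49: -0.5102 × log₂(0.5102) = 0.4953
  p(0,1)=5/49: -0.1020 × log₂(0.1020) = 0.3360
  p(0,2)=5/49: -0.1020 × log₂(0.1020) = 0.3360
  p(1,0)=5/49: -0.1020 × log₂(0.1020) = 0.3360
  p(1,1)=1/49: -0.0204 × log₂(0.0204) = 0.1146
  p(1,2)=1/49: -0.0204 × log₂(0.0204) = 0.1146
  p(2,0)=5/49: -0.1020 × log₂(0.1020) = 0.3360
  p(2,1)=1/49: -0.0204 × log₂(0.0204) = 0.1146
  p(2,2)=1/49: -0.0204 × log₂(0.0204) = 0.1146
H(X,Y) = 2.2977 bits


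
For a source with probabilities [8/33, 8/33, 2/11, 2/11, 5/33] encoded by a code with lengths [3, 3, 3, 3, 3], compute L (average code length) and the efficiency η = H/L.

Average length L = Σ p_i × l_i = 3.0000 bits
Entropy H = 2.2981 bits
Efficiency η = H/L × 100% = 76.60%


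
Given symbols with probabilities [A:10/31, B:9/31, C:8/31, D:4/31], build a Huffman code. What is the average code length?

Huffman tree construction:
Combine smallest probabilities repeatedly
Resulting codes:
  A: 11 (length 2)
  B: 10 (length 2)
  C: 01 (length 2)
  D: 00 (length 2)
Average length = Σ p(s) × length(s) = 2.0000 bits


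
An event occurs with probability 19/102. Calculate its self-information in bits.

Information content I(x) = -log₂(p(x))
I = -log₂(19/102) = -log₂(0.1863)
I = 2.4245 bits


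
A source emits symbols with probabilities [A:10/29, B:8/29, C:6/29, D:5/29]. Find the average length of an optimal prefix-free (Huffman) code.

Huffman tree construction:
Combine smallest probabilities repeatedly
Resulting codes:
  A: 11 (length 2)
  B: 10 (length 2)
  C: 01 (length 2)
  D: 00 (length 2)
Average length = Σ p(s) × length(s) = 2.0000 bits


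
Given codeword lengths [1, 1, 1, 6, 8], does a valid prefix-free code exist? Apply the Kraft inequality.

Kraft inequality: Σ 2^(-l_i) ≤ 1 for prefix-free code
Calculating: 2^(-1) + 2^(-1) + 2^(-1) + 2^(-6) + 2^(-8)
= 0.5 + 0.5 + 0.5 + 0.015625 + 0.00390625
= 1.5195
Since 1.5195 > 1, prefix-free code does not exist


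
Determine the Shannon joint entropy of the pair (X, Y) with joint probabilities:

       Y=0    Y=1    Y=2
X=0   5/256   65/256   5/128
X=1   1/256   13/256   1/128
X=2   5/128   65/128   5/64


H(X,Y) = -Σ p(x,y) log₂ p(x,y)
  p(0,0)=5/256: -0.0195 × log₂(0.0195) = 0.1109
  p(0,1)=65/256: -0.2539 × log₂(0.2539) = 0.5021
  p(0,2)=5/128: -0.0391 × log₂(0.0391) = 0.1827
  p(1,0)=1/256: -0.0039 × log₂(0.0039) = 0.0312
  p(1,1)=13/256: -0.0508 × log₂(0.0508) = 0.2183
  p(1,2)=1/128: -0.0078 × log₂(0.0078) = 0.0547
  p(2,0)=5/128: -0.0391 × log₂(0.0391) = 0.1827
  p(2,1)=65/128: -0.5078 × log₂(0.5078) = 0.4965
  p(2,2)=5/64: -0.0781 × log₂(0.0781) = 0.2873
H(X,Y) = 2.0666 bits
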